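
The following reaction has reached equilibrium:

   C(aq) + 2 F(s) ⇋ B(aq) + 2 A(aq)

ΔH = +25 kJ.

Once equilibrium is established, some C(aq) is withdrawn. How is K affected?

The equilibrium constant depends only on temperature. This perturbation may move the position of equilibrium, but since T is unchanged, K itself is unchanged.

unchanged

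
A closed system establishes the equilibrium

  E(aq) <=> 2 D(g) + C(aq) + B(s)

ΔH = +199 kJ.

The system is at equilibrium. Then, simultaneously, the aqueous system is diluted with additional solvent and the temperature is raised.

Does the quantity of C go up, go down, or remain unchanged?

increases

Dilution scales every aqueous concentration by the same factor. Δn_aq = 1 − 1 = 0, so Q is unchanged — no shift.
The forward reaction is endothermic. Raising T favours the endothermic direction — shift to the right.
The net shift is to the right. C is a product, so its amount increases.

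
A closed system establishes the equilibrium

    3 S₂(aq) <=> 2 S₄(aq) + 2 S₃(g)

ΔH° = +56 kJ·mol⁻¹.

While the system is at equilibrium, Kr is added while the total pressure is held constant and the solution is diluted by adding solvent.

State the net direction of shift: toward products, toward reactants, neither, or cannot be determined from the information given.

Adding inert gas at constant total pressure expands the volume and lowers every reacting partial pressure. With Δn_gas = 2 − 0 = +2, Q moves away from K toward the side with fewer gas moles, so the system shifts toward the side with more gas moles — to the right.
Dilution lowers every aqueous concentration by the same factor. Δn_aq = 2 − 3 = -1, so the system shifts toward the side with more dissolved moles — to the left.
The individual effects push in opposite directions; without quantitative information the net direction cannot be determined.

cannot be determined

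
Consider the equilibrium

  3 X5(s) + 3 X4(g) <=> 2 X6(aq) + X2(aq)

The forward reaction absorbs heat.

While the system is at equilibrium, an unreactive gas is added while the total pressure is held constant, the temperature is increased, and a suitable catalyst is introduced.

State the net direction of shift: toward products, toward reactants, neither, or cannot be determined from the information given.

cannot be determined

Adding inert gas at constant total pressure expands the volume and lowers every reacting partial pressure. With Δn_gas = 0 − 3 = -3, Q moves away from K toward the side with fewer gas moles, so the system shifts toward the side with more gas moles — to the left.
The forward reaction is endothermic. Raising T favours the endothermic direction — shift to the right.
A catalyst speeds both forward and reverse rates equally; it changes neither Q nor K — no shift from this change.
The individual effects push in opposite directions; without quantitative information the net direction cannot be determined.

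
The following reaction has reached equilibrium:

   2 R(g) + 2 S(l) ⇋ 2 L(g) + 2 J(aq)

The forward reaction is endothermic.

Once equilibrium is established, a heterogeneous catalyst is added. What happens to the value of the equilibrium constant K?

The equilibrium constant depends only on temperature. This perturbation changes neither the position of equilibrium nor K.

unchanged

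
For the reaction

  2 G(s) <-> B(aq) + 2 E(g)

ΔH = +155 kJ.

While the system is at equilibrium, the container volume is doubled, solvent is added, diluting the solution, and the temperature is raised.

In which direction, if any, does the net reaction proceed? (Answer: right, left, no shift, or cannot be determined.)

Gas moles: reactants 0, products 2 (Δn_gas = +2). Expansion shifts the system toward the side with more moles of gas — to the right.
Dilution lowers every aqueous concentration by the same factor. Δn_aq = 1 − 0 = +1, so the system shifts toward the side with more dissolved moles — to the right.
The forward reaction is endothermic. Raising T favours the endothermic direction — shift to the right.
All effects act in the same direction — net shift to the right.

right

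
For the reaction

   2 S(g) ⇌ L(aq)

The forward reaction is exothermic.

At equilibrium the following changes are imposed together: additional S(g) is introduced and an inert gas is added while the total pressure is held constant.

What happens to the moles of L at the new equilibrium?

Adding S (g), a reactant, drives the reaction to the right.
Adding inert gas at constant total pressure expands the volume and lowers every reacting partial pressure. With Δn_gas = 0 − 2 = -2, Q moves away from K toward the side with fewer gas moles, so the system shifts toward the side with more gas moles — to the left.
The two effects oppose each other, so the net shift — and hence the change in L — cannot be determined from the given information.

cannot be determined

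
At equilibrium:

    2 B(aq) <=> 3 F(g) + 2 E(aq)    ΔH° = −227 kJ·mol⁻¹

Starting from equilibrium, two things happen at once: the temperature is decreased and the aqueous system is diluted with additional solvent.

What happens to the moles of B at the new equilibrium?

decreases

The forward reaction is exothermic. Lowering T favours the exothermic direction — shift to the right.
Dilution scales every aqueous concentration by the same factor. Δn_aq = 2 − 2 = 0, so Q is unchanged — no shift.
The net shift is to the right. B is a reactant, so its amount decreases.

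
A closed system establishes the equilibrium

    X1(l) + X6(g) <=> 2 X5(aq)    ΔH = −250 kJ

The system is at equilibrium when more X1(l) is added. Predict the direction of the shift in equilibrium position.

no shift

X1 is a pure liquid; its activity is 1 regardless of amount, so Q is unaffected — no shift from this change.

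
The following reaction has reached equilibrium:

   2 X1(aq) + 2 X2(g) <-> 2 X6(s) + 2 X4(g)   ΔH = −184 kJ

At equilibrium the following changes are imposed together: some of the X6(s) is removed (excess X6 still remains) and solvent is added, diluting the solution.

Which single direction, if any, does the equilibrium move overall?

X6 is a pure solid; its activity is 1 regardless of amount, so Q is unaffected — no shift from this change.
Dilution lowers every aqueous concentration by the same factor. Δn_aq = 0 − 2 = -2, so the system shifts toward the side with more dissolved moles — to the left.
Only the nonzero effect(s) matter; the net shift is to the left.

left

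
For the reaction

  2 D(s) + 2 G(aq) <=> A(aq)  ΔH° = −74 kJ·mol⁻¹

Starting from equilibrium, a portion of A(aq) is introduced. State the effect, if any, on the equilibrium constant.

unchanged

The equilibrium constant depends only on temperature. This perturbation may move the position of equilibrium, but since T is unchanged, K itself is unchanged.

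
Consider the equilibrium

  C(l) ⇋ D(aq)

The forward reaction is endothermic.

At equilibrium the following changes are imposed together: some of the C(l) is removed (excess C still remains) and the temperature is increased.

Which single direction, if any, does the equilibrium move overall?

right

C is a pure liquid; its activity is 1 regardless of amount, so Q is unaffected — no shift from this change.
The forward reaction is endothermic. Raising T favours the endothermic direction — shift to the right.
Only the nonzero effect(s) matter; the net shift is to the right.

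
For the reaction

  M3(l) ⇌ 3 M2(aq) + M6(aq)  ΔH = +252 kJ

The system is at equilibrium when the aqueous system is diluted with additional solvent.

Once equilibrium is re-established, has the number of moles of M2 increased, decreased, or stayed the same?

increases

Dilution lowers every aqueous concentration by the same factor. Δn_aq = 4 − 0 = +4, so the system shifts toward the side with more dissolved moles — to the right.
The net shift is to the right. M2 is a product, so its amount increases.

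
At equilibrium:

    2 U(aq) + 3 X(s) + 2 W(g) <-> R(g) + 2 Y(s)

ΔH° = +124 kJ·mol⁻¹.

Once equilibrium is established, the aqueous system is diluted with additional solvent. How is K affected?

unchanged

The equilibrium constant depends only on temperature. This perturbation may move the position of equilibrium, but since T is unchanged, K itself is unchanged.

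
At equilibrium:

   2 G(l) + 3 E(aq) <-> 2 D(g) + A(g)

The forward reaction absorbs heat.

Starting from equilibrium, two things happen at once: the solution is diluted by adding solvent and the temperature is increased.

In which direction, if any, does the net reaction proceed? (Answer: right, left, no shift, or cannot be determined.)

cannot be determined

Dilution lowers every aqueous concentration by the same factor. Δn_aq = 0 − 3 = -3, so the system shifts toward the side with more dissolved moles — to the left.
The forward reaction is endothermic. Raising T favours the endothermic direction — shift to the right.
The individual effects push in opposite directions; without quantitative information the net direction cannot be determined.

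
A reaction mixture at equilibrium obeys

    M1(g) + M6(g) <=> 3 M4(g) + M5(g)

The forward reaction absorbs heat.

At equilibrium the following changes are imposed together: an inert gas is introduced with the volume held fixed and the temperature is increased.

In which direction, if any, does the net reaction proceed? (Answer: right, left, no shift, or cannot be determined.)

right

At constant volume, adding an inert gas leaves every reacting species' partial pressure unchanged, so Q is unchanged — no shift from this change.
The forward reaction is endothermic. Raising T favours the endothermic direction — shift to the right.
Only the nonzero effect(s) matter; the net shift is to the right.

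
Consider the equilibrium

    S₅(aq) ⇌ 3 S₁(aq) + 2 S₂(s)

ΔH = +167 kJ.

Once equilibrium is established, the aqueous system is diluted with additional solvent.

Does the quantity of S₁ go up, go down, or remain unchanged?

Dilution lowers every aqueous concentration by the same factor. Δn_aq = 3 − 1 = +2, so the system shifts toward the side with more dissolved moles — to the right.
The net shift is to the right. S₁ is a product, so its amount increases.

increases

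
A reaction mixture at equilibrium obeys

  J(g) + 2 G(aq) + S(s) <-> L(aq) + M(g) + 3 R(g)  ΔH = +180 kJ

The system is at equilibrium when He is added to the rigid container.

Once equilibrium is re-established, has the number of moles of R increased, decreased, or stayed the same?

unchanged

At constant volume, adding an inert gas leaves every reacting species' partial pressure unchanged, so Q is unchanged — no shift from this change.
No net shift occurs, so the amount of R is unchanged.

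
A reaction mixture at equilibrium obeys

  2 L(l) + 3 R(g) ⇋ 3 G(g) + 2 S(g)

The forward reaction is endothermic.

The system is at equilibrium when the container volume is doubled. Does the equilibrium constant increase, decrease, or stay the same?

The equilibrium constant depends only on temperature. This perturbation may move the position of equilibrium, but since T is unchanged, K itself is unchanged.

unchanged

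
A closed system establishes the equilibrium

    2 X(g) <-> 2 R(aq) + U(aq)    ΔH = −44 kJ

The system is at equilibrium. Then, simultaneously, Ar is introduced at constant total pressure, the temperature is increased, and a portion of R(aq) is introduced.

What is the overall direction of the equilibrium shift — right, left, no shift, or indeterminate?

Adding inert gas at constant total pressure expands the volume and lowers every reacting partial pressure. With Δn_gas = 0 − 2 = -2, Q moves away from K toward the side with fewer gas moles, so the system shifts toward the side with more gas moles — to the left.
The forward reaction is exothermic. Raising T favours the endothermic direction — shift to the left.
Adding R (aq), a product, drives the reaction to the left.
All effects act in the same direction — net shift to the left.

left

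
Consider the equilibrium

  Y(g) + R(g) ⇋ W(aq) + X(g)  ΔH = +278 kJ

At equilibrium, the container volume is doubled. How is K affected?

unchanged

The equilibrium constant depends only on temperature. This perturbation may move the position of equilibrium, but since T is unchanged, K itself is unchanged.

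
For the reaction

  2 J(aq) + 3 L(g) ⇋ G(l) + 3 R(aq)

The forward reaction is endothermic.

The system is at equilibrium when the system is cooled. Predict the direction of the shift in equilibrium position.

The forward reaction is endothermic. Lowering T favours the exothermic direction — shift to the left.

left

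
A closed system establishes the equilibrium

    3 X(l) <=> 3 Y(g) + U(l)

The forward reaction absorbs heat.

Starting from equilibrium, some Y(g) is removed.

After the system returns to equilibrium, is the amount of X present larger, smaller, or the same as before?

decreases

Removing Y (g), a product, drives the reaction to the right.
The net shift is to the right. X is a reactant, so its amount decreases.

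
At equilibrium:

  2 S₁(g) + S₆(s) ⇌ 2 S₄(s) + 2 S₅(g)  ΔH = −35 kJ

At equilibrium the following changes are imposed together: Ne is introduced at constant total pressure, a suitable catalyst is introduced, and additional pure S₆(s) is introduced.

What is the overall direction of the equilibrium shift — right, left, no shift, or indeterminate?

Adding inert gas at constant total pressure expands the volume, scaling every reacting partial pressure by the same factor. Δn_gas = 2 − 2 = 0, so Q is unchanged — no shift.
A catalyst speeds both forward and reverse rates equally; it changes neither Q nor K — no shift from this change.
S₆ is a pure solid; its activity is 1 regardless of amount, so Q is unaffected — no shift from this change.
None of the changes alters Q relative to K, so there is no net shift.

no shift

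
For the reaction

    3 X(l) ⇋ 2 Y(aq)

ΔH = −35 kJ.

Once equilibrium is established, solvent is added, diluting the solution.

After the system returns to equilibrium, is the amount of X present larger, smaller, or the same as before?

Dilution lowers every aqueous concentration by the same factor. Δn_aq = 2 − 0 = +2, so the system shifts toward the side with more dissolved moles — to the right.
The net shift is to the right. X is a reactant, so its amount decreases.

decreases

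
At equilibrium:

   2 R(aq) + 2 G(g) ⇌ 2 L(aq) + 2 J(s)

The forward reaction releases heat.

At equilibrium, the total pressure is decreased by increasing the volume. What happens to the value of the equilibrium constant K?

The equilibrium constant depends only on temperature. This perturbation may move the position of equilibrium, but since T is unchanged, K itself is unchanged.

unchanged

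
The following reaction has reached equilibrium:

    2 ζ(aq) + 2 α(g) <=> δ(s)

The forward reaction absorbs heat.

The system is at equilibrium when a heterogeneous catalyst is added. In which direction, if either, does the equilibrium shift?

no shift

A catalyst speeds both forward and reverse rates equally; it changes neither Q nor K — no shift from this change.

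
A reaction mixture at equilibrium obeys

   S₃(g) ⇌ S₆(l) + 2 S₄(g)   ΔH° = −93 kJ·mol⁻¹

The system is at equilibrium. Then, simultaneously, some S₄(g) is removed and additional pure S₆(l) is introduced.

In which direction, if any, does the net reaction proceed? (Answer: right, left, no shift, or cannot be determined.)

Removing S₄ (g), a product, drives the reaction to the right.
S₆ is a pure liquid; its activity is 1 regardless of amount, so Q is unaffected — no shift from this change.
Only the nonzero effect(s) matter; the net shift is to the right.

right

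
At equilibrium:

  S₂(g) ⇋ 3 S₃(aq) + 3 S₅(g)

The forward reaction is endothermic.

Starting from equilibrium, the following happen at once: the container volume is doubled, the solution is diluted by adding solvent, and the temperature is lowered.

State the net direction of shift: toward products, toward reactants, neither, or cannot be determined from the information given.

cannot be determined

Gas moles: reactants 1, products 3 (Δn_gas = +2). Expansion shifts the system toward the side with more moles of gas — to the right.
Dilution lowers every aqueous concentration by the same factor. Δn_aq = 3 − 0 = +3, so the system shifts toward the side with more dissolved moles — to the right.
The forward reaction is endothermic. Lowering T favours the exothermic direction — shift to the left.
The individual effects push in opposite directions; without quantitative information the net direction cannot be determined.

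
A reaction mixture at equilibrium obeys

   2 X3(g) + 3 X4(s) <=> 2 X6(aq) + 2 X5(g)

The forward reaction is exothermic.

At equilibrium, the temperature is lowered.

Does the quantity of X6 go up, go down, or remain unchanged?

The forward reaction is exothermic. Lowering T favours the exothermic direction — shift to the right.
The net shift is to the right. X6 is a product, so its amount increases.

increases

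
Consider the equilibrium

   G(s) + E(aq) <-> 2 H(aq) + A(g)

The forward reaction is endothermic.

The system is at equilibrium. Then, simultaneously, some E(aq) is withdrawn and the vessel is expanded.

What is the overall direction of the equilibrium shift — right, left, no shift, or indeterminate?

Removing E (aq), a reactant, drives the reaction to the left.
Gas moles: reactants 0, products 1 (Δn_gas = +1). Expansion shifts the system toward the side with more moles of gas — to the right.
The individual effects push in opposite directions; without quantitative information the net direction cannot be determined.

cannot be determined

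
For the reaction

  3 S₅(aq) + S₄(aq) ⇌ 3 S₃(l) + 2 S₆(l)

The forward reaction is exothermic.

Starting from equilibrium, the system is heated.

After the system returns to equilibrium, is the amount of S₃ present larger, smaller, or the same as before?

decreases

The forward reaction is exothermic. Raising T favours the endothermic direction — shift to the left.
The net shift is to the left. S₃ is a product, so its amount decreases.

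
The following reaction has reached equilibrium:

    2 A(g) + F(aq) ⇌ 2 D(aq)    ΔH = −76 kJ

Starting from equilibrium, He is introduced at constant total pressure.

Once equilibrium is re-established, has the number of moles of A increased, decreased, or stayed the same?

Adding inert gas at constant total pressure expands the volume and lowers every reacting partial pressure. With Δn_gas = 0 − 2 = -2, Q moves away from K toward the side with fewer gas moles, so the system shifts toward the side with more gas moles — to the left.
The net shift is to the left. A is a reactant, so its amount increases.

increases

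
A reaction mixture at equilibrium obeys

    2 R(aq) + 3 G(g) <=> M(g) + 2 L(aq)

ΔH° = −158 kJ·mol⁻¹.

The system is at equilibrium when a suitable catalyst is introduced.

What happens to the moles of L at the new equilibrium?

A catalyst speeds both forward and reverse rates equally; it changes neither Q nor K — no shift from this change.
No net shift occurs, so the amount of L is unchanged.

unchanged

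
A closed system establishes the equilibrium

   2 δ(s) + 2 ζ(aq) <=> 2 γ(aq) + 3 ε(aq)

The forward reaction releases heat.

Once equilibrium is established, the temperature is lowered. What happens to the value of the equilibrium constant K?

increases

K depends on temperature via the van 't Hoff relation. The forward reaction is exothermic, so lowering T increases K.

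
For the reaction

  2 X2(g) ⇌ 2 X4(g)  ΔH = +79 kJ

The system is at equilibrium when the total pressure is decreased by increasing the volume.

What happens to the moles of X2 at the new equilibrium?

Gas moles: reactants 2, products 2. Δn_gas = 0, so a volume change leaves Q equal to K — no shift from this change.
No net shift occurs, so the amount of X2 is unchanged.

unchanged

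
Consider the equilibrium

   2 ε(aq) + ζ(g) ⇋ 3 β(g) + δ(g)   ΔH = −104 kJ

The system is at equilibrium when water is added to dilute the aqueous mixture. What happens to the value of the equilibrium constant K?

The equilibrium constant depends only on temperature. This perturbation may move the position of equilibrium, but since T is unchanged, K itself is unchanged.

unchanged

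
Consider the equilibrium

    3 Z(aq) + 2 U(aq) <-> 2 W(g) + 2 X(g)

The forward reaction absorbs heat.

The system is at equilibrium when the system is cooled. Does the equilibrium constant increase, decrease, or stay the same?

K depends on temperature via the van 't Hoff relation. The forward reaction is endothermic, so lowering T decreases K.

decreases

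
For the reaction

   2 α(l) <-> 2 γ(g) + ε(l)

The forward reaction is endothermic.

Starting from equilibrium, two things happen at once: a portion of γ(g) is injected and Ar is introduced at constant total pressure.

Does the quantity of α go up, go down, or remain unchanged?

Adding γ (g), a product, drives the reaction to the left.
Adding inert gas at constant total pressure expands the volume and lowers every reacting partial pressure. With Δn_gas = 2 − 0 = +2, Q moves away from K toward the side with fewer gas moles, so the system shifts toward the side with more gas moles — to the right.
The two effects oppose each other, so the net shift — and hence the change in α — cannot be determined from the given information.

cannot be determined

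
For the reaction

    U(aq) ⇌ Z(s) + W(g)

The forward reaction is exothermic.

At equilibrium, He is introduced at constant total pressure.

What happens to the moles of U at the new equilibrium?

Adding inert gas at constant total pressure expands the volume and lowers every reacting partial pressure. With Δn_gas = 1 − 0 = +1, Q moves away from K toward the side with fewer gas moles, so the system shifts toward the side with more gas moles — to the right.
The net shift is to the right. U is a reactant, so its amount decreases.

decreases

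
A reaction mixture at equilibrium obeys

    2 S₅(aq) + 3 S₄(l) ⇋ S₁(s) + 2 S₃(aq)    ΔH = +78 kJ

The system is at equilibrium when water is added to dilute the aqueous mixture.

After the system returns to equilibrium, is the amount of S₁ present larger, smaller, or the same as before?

unchanged

Dilution scales every aqueous concentration by the same factor. Δn_aq = 2 − 2 = 0, so Q is unchanged — no shift.
No net shift occurs, so the amount of S₁ is unchanged.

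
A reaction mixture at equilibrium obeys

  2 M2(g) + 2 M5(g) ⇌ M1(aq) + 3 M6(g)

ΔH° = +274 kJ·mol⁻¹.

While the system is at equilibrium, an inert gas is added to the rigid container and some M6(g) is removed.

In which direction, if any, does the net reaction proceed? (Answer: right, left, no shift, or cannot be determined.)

At constant volume, adding an inert gas leaves every reacting species' partial pressure unchanged, so Q is unchanged — no shift from this change.
Removing M6 (g), a product, drives the reaction to the right.
Only the nonzero effect(s) matter; the net shift is to the right.

right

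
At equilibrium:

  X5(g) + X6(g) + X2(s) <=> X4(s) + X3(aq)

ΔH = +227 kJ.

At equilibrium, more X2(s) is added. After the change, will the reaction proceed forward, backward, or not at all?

no shift

X2 is a pure solid; its activity is 1 regardless of amount, so Q is unaffected — no shift from this change.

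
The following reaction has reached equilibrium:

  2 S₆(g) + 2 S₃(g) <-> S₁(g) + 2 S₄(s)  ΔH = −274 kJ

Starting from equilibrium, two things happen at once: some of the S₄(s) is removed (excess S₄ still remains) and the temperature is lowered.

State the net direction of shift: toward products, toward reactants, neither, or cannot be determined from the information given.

right

S₄ is a pure solid; its activity is 1 regardless of amount, so Q is unaffected — no shift from this change.
The forward reaction is exothermic. Lowering T favours the exothermic direction — shift to the right.
Only the nonzero effect(s) matter; the net shift is to the right.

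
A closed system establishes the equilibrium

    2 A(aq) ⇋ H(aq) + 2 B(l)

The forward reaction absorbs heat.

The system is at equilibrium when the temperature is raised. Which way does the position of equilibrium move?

right

The forward reaction is endothermic. Raising T favours the endothermic direction — shift to the right.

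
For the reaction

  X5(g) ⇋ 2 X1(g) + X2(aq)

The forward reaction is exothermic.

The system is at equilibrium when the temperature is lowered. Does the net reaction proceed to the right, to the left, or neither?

right

The forward reaction is exothermic. Lowering T favours the exothermic direction — shift to the right.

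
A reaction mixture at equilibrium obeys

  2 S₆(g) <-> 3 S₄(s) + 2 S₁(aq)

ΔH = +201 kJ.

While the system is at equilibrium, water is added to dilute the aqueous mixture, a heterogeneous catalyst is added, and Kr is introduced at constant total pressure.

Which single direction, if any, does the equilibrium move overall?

cannot be determined

Dilution lowers every aqueous concentration by the same factor. Δn_aq = 2 − 0 = +2, so the system shifts toward the side with more dissolved moles — to the right.
A catalyst speeds both forward and reverse rates equally; it changes neither Q nor K — no shift from this change.
Adding inert gas at constant total pressure expands the volume and lowers every reacting partial pressure. With Δn_gas = 0 − 2 = -2, Q moves away from K toward the side with fewer gas moles, so the system shifts toward the side with more gas moles — to the left.
The individual effects push in opposite directions; without quantitative information the net direction cannot be determined.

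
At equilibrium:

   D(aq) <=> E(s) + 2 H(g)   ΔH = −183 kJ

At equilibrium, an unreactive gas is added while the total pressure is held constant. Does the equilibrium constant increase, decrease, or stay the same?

The equilibrium constant depends only on temperature. This perturbation may move the position of equilibrium, but since T is unchanged, K itself is unchanged.

unchanged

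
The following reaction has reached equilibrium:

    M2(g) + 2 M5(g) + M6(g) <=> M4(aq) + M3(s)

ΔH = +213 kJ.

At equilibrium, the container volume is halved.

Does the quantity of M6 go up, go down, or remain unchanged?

decreases

Gas moles: reactants 4, products 0 (Δn_gas = -4). Compression shifts the system toward the side with fewer moles of gas — to the right.
The net shift is to the right. M6 is a reactant, so its amount decreases.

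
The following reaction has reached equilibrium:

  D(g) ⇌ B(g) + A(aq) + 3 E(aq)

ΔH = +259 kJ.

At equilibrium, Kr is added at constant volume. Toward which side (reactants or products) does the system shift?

At constant volume, adding an inert gas leaves every reacting species' partial pressure unchanged, so Q is unchanged — no shift from this change.

no shift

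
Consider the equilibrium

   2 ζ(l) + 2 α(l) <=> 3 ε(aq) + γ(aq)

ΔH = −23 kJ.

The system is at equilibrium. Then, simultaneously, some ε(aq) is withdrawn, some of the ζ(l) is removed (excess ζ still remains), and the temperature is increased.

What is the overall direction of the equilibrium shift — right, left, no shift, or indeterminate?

Removing ε (aq), a product, drives the reaction to the right.
ζ is a pure liquid; its activity is 1 regardless of amount, so Q is unaffected — no shift from this change.
The forward reaction is exothermic. Raising T favours the endothermic direction — shift to the left.
The individual effects push in opposite directions; without quantitative information the net direction cannot be determined.

cannot be determined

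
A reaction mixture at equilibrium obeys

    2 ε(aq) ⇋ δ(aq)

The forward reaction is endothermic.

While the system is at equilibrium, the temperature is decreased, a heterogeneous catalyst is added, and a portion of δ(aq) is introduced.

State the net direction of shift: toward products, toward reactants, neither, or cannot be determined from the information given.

The forward reaction is endothermic. Lowering T favours the exothermic direction — shift to the left.
A catalyst speeds both forward and reverse rates equally; it changes neither Q nor K — no shift from this change.
Adding δ (aq), a product, drives the reaction to the left.
Only the nonzero effect(s) matter; the net shift is to the left.

left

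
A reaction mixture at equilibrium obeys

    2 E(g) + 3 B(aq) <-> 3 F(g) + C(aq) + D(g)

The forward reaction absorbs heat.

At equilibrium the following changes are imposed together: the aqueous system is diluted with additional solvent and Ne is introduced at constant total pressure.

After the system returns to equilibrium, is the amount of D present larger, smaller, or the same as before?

Dilution lowers every aqueous concentration by the same factor. Δn_aq = 1 − 3 = -2, so the system shifts toward the side with more dissolved moles — to the left.
Adding inert gas at constant total pressure expands the volume and lowers every reacting partial pressure. With Δn_gas = 4 − 2 = +2, Q moves away from K toward the side with fewer gas moles, so the system shifts toward the side with more gas moles — to the right.
The two effects oppose each other, so the net shift — and hence the change in D — cannot be determined from the given information.

cannot be determined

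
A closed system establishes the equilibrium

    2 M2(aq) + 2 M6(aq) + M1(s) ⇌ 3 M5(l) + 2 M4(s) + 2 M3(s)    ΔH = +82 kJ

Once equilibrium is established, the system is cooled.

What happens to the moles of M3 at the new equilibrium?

The forward reaction is endothermic. Lowering T favours the exothermic direction — shift to the left.
The net shift is to the left. M3 is a product, so its amount decreases.

decreases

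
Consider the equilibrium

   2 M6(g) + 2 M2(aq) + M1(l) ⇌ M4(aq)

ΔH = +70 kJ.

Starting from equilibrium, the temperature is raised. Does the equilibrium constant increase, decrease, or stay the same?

K depends on temperature via the van 't Hoff relation. The forward reaction is endothermic, so raising T increases K.

increases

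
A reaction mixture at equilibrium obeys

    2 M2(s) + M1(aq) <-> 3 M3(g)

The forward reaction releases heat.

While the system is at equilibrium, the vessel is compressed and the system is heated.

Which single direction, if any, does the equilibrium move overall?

Gas moles: reactants 0, products 3 (Δn_gas = +3). Compression shifts the system toward the side with fewer moles of gas — to the left.
The forward reaction is exothermic. Raising T favours the endothermic direction — shift to the left.
All effects act in the same direction — net shift to the left.

left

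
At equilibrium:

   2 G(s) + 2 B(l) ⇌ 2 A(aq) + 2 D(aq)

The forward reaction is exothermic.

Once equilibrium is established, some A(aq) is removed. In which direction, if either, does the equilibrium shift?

Removing A (aq), a product, drives the reaction to the right.

right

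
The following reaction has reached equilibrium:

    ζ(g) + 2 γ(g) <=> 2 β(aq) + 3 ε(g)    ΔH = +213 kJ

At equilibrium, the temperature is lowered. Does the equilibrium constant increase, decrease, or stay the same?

K depends on temperature via the van 't Hoff relation. The forward reaction is endothermic, so lowering T decreases K.

decreases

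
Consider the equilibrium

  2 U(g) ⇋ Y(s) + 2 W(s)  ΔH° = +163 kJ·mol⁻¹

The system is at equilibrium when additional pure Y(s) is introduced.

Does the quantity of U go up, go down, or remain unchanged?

Y is a pure solid; its activity is 1 regardless of amount, so Q is unaffected — no shift from this change.
No net shift occurs, so the amount of U is unchanged.

unchanged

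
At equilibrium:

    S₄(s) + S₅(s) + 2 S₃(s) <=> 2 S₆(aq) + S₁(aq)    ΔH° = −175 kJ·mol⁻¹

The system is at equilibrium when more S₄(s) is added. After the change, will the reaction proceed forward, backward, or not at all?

no shift

S₄ is a pure solid; its activity is 1 regardless of amount, so Q is unaffected — no shift from this change.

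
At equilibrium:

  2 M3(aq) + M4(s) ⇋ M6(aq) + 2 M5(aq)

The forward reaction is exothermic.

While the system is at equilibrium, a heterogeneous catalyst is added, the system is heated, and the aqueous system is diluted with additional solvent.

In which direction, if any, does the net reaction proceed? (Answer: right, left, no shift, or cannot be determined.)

cannot be determined

A catalyst speeds both forward and reverse rates equally; it changes neither Q nor K — no shift from this change.
The forward reaction is exothermic. Raising T favours the endothermic direction — shift to the left.
Dilution lowers every aqueous concentration by the same factor. Δn_aq = 3 − 2 = +1, so the system shifts toward the side with more dissolved moles — to the right.
The individual effects push in opposite directions; without quantitative information the net direction cannot be determined.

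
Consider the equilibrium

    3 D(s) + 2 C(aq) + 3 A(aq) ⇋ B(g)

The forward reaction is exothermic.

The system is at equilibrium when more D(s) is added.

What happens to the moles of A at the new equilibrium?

unchanged

D is a pure solid; its activity is 1 regardless of amount, so Q is unaffected — no shift from this change.
No net shift occurs, so the amount of A is unchanged.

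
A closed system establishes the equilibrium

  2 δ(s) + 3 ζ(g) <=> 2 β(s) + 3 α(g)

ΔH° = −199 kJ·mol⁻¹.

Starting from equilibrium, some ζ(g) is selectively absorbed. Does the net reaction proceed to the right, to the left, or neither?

left

Removing ζ (g), a reactant, drives the reaction to the left.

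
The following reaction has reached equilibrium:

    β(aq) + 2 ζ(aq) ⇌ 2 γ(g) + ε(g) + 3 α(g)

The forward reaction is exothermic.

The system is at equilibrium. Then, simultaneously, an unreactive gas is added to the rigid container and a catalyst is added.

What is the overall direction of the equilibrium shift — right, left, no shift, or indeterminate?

no shift

At constant volume, adding an inert gas leaves every reacting species' partial pressure unchanged, so Q is unchanged — no shift from this change.
A catalyst speeds both forward and reverse rates equally; it changes neither Q nor K — no shift from this change.
None of the changes alters Q relative to K, so there is no net shift.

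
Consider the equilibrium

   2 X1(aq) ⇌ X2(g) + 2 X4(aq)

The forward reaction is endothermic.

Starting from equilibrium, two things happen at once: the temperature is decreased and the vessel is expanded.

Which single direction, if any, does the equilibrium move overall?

cannot be determined

The forward reaction is endothermic. Lowering T favours the exothermic direction — shift to the left.
Gas moles: reactants 0, products 1 (Δn_gas = +1). Expansion shifts the system toward the side with more moles of gas — to the right.
The individual effects push in opposite directions; without quantitative information the net direction cannot be determined.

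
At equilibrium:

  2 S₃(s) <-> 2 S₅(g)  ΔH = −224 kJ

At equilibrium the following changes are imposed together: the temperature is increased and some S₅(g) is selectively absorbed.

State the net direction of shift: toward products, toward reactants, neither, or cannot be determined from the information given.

cannot be determined

The forward reaction is exothermic. Raising T favours the endothermic direction — shift to the left.
Removing S₅ (g), a product, drives the reaction to the right.
The individual effects push in opposite directions; without quantitative information the net direction cannot be determined.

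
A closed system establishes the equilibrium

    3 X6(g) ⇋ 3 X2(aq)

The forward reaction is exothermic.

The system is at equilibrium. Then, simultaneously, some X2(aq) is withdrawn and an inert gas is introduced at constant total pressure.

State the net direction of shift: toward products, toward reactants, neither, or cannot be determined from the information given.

cannot be determined

Removing X2 (aq), a product, drives the reaction to the right.
Adding inert gas at constant total pressure expands the volume and lowers every reacting partial pressure. With Δn_gas = 0 − 3 = -3, Q moves away from K toward the side with fewer gas moles, so the system shifts toward the side with more gas moles — to the left.
The individual effects push in opposite directions; without quantitative information the net direction cannot be determined.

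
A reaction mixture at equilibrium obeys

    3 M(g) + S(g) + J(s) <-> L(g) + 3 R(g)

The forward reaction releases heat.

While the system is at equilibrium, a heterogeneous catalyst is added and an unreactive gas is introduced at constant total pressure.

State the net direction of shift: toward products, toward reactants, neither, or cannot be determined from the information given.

A catalyst speeds both forward and reverse rates equally; it changes neither Q nor K — no shift from this change.
Adding inert gas at constant total pressure expands the volume, scaling every reacting partial pressure by the same factor. Δn_gas = 4 − 4 = 0, so Q is unchanged — no shift.
None of the changes alters Q relative to K, so there is no net shift.

no shift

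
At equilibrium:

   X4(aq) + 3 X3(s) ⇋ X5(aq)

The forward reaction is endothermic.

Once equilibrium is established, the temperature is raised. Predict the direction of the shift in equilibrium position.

right

The forward reaction is endothermic. Raising T favours the endothermic direction — shift to the right.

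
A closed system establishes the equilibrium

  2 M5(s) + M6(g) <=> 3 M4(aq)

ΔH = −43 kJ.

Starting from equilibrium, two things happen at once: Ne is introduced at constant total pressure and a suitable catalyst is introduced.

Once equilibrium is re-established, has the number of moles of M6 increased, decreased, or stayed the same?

increases

Adding inert gas at constant total pressure expands the volume and lowers every reacting partial pressure. With Δn_gas = 0 − 1 = -1, Q moves away from K toward the side with fewer gas moles, so the system shifts toward the side with more gas moles — to the left.
A catalyst speeds both forward and reverse rates equally; it changes neither Q nor K — no shift from this change.
The net shift is to the left. M6 is a reactant, so its amount increases.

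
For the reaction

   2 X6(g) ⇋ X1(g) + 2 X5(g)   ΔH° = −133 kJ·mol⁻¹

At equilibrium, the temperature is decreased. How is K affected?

K depends on temperature via the van 't Hoff relation. The forward reaction is exothermic, so lowering T increases K.

increases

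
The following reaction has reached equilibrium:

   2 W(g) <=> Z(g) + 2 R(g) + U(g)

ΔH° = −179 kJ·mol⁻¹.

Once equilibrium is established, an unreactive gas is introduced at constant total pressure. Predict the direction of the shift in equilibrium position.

Adding inert gas at constant total pressure expands the volume and lowers every reacting partial pressure. With Δn_gas = 4 − 2 = +2, Q moves away from K toward the side with fewer gas moles, so the system shifts toward the side with more gas moles — to the right.

right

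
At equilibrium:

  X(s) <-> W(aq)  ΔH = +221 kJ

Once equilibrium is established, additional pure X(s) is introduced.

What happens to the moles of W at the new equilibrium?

unchanged

X is a pure solid; its activity is 1 regardless of amount, so Q is unaffected — no shift from this change.
No net shift occurs, so the amount of W is unchanged.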